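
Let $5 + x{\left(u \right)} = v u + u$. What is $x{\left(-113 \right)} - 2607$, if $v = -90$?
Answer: $7445$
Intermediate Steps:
$x{\left(u \right)} = -5 - 89 u$ ($x{\left(u \right)} = -5 + \left(- 90 u + u\right) = -5 - 89 u$)
$x{\left(-113 \right)} - 2607 = \left(-5 - -10057\right) - 2607 = \left(-5 + 10057\right) - 2607 = 10052 - 2607 = 7445$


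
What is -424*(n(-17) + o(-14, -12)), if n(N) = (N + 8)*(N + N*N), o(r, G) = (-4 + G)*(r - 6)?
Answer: 902272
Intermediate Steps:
o(r, G) = (-6 + r)*(-4 + G) (o(r, G) = (-4 + G)*(-6 + r) = (-6 + r)*(-4 + G))
n(N) = (8 + N)*(N + N**2)
-424*(n(-17) + o(-14, -12)) = -424*(-17*(8 + (-17)**2 + 9*(-17)) + (24 - 6*(-12) - 4*(-14) - 12*(-14))) = -424*(-17*(8 + 289 - 153) + (24 + 72 + 56 + 168)) = -424*(-17*144 + 320) = -424*(-2448 + 320) = -424*(-2128) = 902272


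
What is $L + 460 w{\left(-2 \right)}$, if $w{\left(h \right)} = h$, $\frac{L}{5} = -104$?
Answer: $-1440$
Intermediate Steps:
$L = -520$ ($L = 5 \left(-104\right) = -520$)
$L + 460 w{\left(-2 \right)} = -520 + 460 \left(-2\right) = -520 - 920 = -1440$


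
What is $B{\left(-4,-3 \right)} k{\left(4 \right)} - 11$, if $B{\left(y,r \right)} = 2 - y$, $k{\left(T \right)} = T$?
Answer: $13$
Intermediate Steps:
$B{\left(-4,-3 \right)} k{\left(4 \right)} - 11 = \left(2 - -4\right) 4 - 11 = \left(2 + 4\right) 4 - 11 = 6 \cdot 4 - 11 = 24 - 11 = 13$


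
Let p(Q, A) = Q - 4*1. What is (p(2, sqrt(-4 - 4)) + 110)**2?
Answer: 11664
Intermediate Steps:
p(Q, A) = -4 + Q (p(Q, A) = Q - 4 = -4 + Q)
(p(2, sqrt(-4 - 4)) + 110)**2 = ((-4 + 2) + 110)**2 = (-2 + 110)**2 = 108**2 = 11664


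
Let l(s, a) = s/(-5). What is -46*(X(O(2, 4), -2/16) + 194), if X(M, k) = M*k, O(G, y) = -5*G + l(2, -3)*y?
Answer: -89907/10 ≈ -8990.7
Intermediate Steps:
l(s, a) = -s/5 (l(s, a) = s*(-⅕) = -s/5)
O(G, y) = -5*G - 2*y/5 (O(G, y) = -5*G + (-⅕*2)*y = -5*G - 2*y/5)
-46*(X(O(2, 4), -2/16) + 194) = -46*((-5*2 - ⅖*4)*(-2/16) + 194) = -46*((-10 - 8/5)*(-2*1/16) + 194) = -46*(-58/5*(-⅛) + 194) = -46*(29/20 + 194) = -46*3909/20 = -89907/10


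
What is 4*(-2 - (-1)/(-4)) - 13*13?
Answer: -178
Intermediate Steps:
4*(-2 - (-1)/(-4)) - 13*13 = 4*(-2 - (-1)*(-1)/4) - 169 = 4*(-2 - 1*¼) - 169 = 4*(-2 - ¼) - 169 = 4*(-9/4) - 169 = -9 - 169 = -178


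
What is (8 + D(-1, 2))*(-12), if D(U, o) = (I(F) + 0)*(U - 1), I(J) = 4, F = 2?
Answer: 0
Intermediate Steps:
D(U, o) = -4 + 4*U (D(U, o) = (4 + 0)*(U - 1) = 4*(-1 + U) = -4 + 4*U)
(8 + D(-1, 2))*(-12) = (8 + (-4 + 4*(-1)))*(-12) = (8 + (-4 - 4))*(-12) = (8 - 8)*(-12) = 0*(-12) = 0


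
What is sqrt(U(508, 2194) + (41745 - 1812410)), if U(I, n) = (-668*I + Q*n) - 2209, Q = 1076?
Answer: 3*sqrt(27614) ≈ 498.52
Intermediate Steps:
U(I, n) = -2209 - 668*I + 1076*n (U(I, n) = (-668*I + 1076*n) - 2209 = -2209 - 668*I + 1076*n)
sqrt(U(508, 2194) + (41745 - 1812410)) = sqrt((-2209 - 668*508 + 1076*2194) + (41745 - 1812410)) = sqrt((-2209 - 339344 + 2360744) - 1770665) = sqrt(2019191 - 1770665) = sqrt(248526) = 3*sqrt(27614)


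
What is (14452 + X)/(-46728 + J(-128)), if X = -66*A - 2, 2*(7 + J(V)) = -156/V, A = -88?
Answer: -1296512/2991001 ≈ -0.43347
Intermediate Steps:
J(V) = -7 - 78/V (J(V) = -7 + (-156/V)/2 = -7 - 78/V)
X = 5806 (X = -66*(-88) - 2 = 5808 - 2 = 5806)
(14452 + X)/(-46728 + J(-128)) = (14452 + 5806)/(-46728 + (-7 - 78/(-128))) = 20258/(-46728 + (-7 - 78*(-1/128))) = 20258/(-46728 + (-7 + 39/64)) = 20258/(-46728 - 409/64) = 20258/(-2991001/64) = 20258*(-64/2991001) = -1296512/2991001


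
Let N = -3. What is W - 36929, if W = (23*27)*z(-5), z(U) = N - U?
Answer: -35687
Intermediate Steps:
z(U) = -3 - U
W = 1242 (W = (23*27)*(-3 - 1*(-5)) = 621*(-3 + 5) = 621*2 = 1242)
W - 36929 = 1242 - 36929 = -35687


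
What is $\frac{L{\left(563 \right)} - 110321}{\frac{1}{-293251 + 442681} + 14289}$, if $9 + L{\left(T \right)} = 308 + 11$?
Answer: $- \frac{16438943730}{2135205271} \approx -7.699$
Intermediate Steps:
$L{\left(T \right)} = 310$ ($L{\left(T \right)} = -9 + \left(308 + 11\right) = -9 + 319 = 310$)
$\frac{L{\left(563 \right)} - 110321}{\frac{1}{-293251 + 442681} + 14289} = \frac{310 - 110321}{\frac{1}{-293251 + 442681} + 14289} = - \frac{110011}{\frac{1}{149430} + 14289} = - \frac{110011}{\frac{2135205271}{149430}} = \left(-110011\right) \frac{149430}{2135205271} = - \frac{16438943730}{2135205271}$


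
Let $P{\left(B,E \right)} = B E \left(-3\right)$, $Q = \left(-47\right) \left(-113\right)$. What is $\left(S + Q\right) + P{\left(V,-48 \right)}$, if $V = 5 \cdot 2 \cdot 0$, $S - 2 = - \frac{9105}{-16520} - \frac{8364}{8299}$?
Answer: $\frac{145669385271}{27419896} \approx 5312.5$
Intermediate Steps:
$Q = 5311$
$S = \frac{42317615}{27419896}$ ($S = 2 - \left(- \frac{1821}{3304} + \frac{8364}{8299}\right) = 2 - \frac{12522177}{27419896} = \frac{42317615}{27419896} \approx 1.5433$)
$V = 0$ ($V = 10 \cdot 0 = 0$)
$P{\left(B,E \right)} = - 3 B E$ ($P{\left(B,E \right)} = B \left(- 3 E\right) = - 3 B E$)
$\left(S + Q\right) + P{\left(V,-48 \right)} = \left(\frac{42317615}{27419896} + 5311\right) - 0 \left(-48\right) = \frac{145669385271}{27419896} + 0 = \frac{145669385271}{27419896}$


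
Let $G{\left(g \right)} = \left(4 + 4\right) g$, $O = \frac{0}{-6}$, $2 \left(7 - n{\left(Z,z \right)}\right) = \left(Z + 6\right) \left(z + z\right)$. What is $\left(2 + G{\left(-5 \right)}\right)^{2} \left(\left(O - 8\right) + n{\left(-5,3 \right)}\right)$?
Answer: $-5776$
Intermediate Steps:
$n{\left(Z,z \right)} = 7 - z \left(6 + Z\right)$ ($n{\left(Z,z \right)} = 7 - \frac{\left(Z + 6\right) \left(z + z\right)}{2} = 7 - \frac{\left(6 + Z\right) 2 z}{2} = 7 - \frac{2 z \left(6 + Z\right)}{2} = 7 - z \left(6 + Z\right)$)
$O = 0$ ($O = 0 \left(- \frac{1}{6}\right) = 0$)
$G{\left(g \right)} = 8 g$
$\left(2 + G{\left(-5 \right)}\right)^{2} \left(\left(O - 8\right) + n{\left(-5,3 \right)}\right) = \left(2 + 8 \left(-5\right)\right)^{2} \left(\left(0 - 8\right) - \left(11 - 15\right)\right) = \left(2 - 40\right)^{2} \left(\left(0 - 8\right) + \left(7 - 18 + 15\right)\right) = \left(-38\right)^{2} \left(-8 + 4\right) = 1444 \left(-4\right) = -5776$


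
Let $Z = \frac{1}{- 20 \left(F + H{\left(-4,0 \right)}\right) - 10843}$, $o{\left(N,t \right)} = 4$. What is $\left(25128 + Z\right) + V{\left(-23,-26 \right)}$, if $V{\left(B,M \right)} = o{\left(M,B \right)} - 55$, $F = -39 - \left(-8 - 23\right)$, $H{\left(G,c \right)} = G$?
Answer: $\frac{265891430}{10603} \approx 25077.0$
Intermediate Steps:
$F = -8$ ($F = -39 - -31 = -39 + 31 = -8$)
$V{\left(B,M \right)} = -51$ ($V{\left(B,M \right)} = 4 - 55 = -51$)
$Z = - \frac{1}{10603}$ ($Z = \frac{1}{- 20 \left(-8 - 4\right) - 10843} = \frac{1}{\left(-20\right) \left(-12\right) - 10843} = \frac{1}{240 - 10843} = \frac{1}{-10603} = - \frac{1}{10603} \approx -9.4313 \cdot 10^{-5}$)
$\left(25128 + Z\right) + V{\left(-23,-26 \right)} = \left(25128 - \frac{1}{10603}\right) - 51 = \frac{266432183}{10603} - 51 = \frac{265891430}{10603}$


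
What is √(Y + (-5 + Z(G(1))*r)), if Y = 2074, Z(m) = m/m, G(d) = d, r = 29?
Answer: √2098 ≈ 45.804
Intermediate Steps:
Z(m) = 1
√(Y + (-5 + Z(G(1))*r)) = √(2074 + (-5 + 1*29)) = √(2074 + (-5 + 29)) = √(2074 + 24) = √2098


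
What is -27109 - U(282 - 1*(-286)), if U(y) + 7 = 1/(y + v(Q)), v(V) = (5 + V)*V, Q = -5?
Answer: -15393937/568 ≈ -27102.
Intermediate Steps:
v(V) = V*(5 + V)
U(y) = -7 + 1/y (U(y) = -7 + 1/(y - 5*(5 - 5)) = -7 + 1/(y - 5*0) = -7 + 1/(y + 0) = -7 + 1/y)
-27109 - U(282 - 1*(-286)) = -27109 - (-7 + 1/(282 - 1*(-286))) = -27109 - (-7 + 1/(282 + 286)) = -27109 - (-7 + 1/568) = -27109 - 1*(-3975/568) = -27109 + 3975/568 = -15393937/568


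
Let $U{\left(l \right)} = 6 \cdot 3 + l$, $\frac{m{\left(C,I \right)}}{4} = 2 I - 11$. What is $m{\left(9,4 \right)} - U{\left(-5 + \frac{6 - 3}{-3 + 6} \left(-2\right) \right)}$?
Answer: $-23$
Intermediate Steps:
$m{\left(C,I \right)} = -44 + 8 I$ ($m{\left(C,I \right)} = 4 \left(2 I - 11\right) = 4 \left(-11 + 2 I\right) = -44 + 8 I$)
$U{\left(l \right)} = 18 + l$
$m{\left(9,4 \right)} - U{\left(-5 + \frac{6 - 3}{-3 + 6} \left(-2\right) \right)} = \left(-44 + 8 \cdot 4\right) - \left(18 - \left(5 - \frac{6 - 3}{-3 + 6} \left(-2\right)\right)\right) = \left(-44 + 32\right) - \left(18 - \left(5 - \frac{3}{3} \left(-2\right)\right)\right) = -12 - \left(18 - \left(5 - 3 \cdot \frac{1}{3} \left(-2\right)\right)\right) = -12 - \left(18 + \left(-5 + 1 \left(-2\right)\right)\right) = -12 - \left(18 - 7\right) = -12 - 11 = -23$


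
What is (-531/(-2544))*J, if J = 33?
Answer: 5841/848 ≈ 6.8880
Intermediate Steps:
(-531/(-2544))*J = -531/(-2544)*33 = -531*(-1/2544)*33 = (177/848)*33 = 5841/848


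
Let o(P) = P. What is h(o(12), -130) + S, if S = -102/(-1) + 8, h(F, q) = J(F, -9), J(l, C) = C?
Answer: 101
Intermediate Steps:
h(F, q) = -9
S = 110 (S = -102*(-1) + 8 = 102 + 8 = 110)
h(o(12), -130) + S = -9 + 110 = 101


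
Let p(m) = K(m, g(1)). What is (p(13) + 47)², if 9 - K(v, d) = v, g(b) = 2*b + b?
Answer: 1849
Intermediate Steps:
g(b) = 3*b
K(v, d) = 9 - v
p(m) = 9 - m
(p(13) + 47)² = ((9 - 1*13) + 47)² = ((9 - 13) + 47)² = (-4 + 47)² = 43² = 1849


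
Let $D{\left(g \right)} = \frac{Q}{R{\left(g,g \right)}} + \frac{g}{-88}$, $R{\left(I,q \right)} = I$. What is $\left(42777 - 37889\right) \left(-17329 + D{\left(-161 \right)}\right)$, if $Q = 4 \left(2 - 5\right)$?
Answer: $- \frac{149994570245}{1771} \approx -8.4695 \cdot 10^{7}$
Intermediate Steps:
$Q = -12$ ($Q = 4 \left(-3\right) = -12$)
$D{\left(g \right)} = - \frac{12}{g} - \frac{g}{88}$ ($D{\left(g \right)} = - \frac{12}{g} + \frac{g}{-88} = - \frac{12}{g} + g \left(- \frac{1}{88}\right) = - \frac{12}{g} - \frac{g}{88}$)
$\left(42777 - 37889\right) \left(-17329 + D{\left(-161 \right)}\right) = \left(42777 - 37889\right) \left(-17329 - \left(- \frac{161}{88} + \frac{12}{-161}\right)\right) = 4888 \left(-17329 + \left(\left(-12\right) \left(- \frac{1}{161}\right) + \frac{161}{88}\right)\right) = 4888 \left(-17329 + \left(\frac{12}{161} + \frac{161}{88}\right)\right) = 4888 \left(-17329 + \frac{26977}{14168}\right) = 4888 \left(- \frac{245490295}{14168}\right) = - \frac{149994570245}{1771}$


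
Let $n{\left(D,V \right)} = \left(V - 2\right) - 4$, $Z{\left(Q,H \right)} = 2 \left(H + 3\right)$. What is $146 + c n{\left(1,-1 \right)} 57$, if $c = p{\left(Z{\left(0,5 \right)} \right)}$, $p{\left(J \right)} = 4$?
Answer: $-1450$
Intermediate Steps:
$Z{\left(Q,H \right)} = 6 + 2 H$ ($Z{\left(Q,H \right)} = 2 \left(3 + H\right) = 6 + 2 H$)
$n{\left(D,V \right)} = -6 + V$ ($n{\left(D,V \right)} = \left(-2 + V\right) - 4 = -6 + V$)
$c = 4$
$146 + c n{\left(1,-1 \right)} 57 = 146 + 4 \left(-6 - 1\right) 57 = 146 + 4 \left(-7\right) 57 = 146 - 1596 = -1450$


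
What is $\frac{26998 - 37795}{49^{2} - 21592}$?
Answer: $\frac{3599}{6397} \approx 0.56261$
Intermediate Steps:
$\frac{26998 - 37795}{49^{2} - 21592} = - \frac{10797}{2401 - 21592} = - \frac{10797}{-19191} = \left(-10797\right) \left(- \frac{1}{19191}\right) = \frac{3599}{6397}$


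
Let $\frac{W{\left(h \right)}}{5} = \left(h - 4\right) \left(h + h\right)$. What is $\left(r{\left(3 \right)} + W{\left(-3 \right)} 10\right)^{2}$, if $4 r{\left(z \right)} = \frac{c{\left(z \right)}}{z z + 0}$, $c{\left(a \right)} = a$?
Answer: $\frac{635090401}{144} \approx 4.4104 \cdot 10^{6}$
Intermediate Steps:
$W{\left(h \right)} = 10 h \left(-4 + h\right)$ ($W{\left(h \right)} = 5 \left(h - 4\right) \left(h + h\right) = 5 \left(-4 + h\right) 2 h = 5 \cdot 2 h \left(-4 + h\right) = 10 h \left(-4 + h\right)$)
$r{\left(z \right)} = \frac{1}{4 z}$ ($r{\left(z \right)} = \frac{z \frac{1}{z z + 0}}{4} = \frac{z \frac{1}{z^{2} + 0}}{4} = \frac{z \frac{1}{z^{2}}}{4} = \frac{1}{4 z}$)
$\left(r{\left(3 \right)} + W{\left(-3 \right)} 10\right)^{2} = \left(\frac{1}{4 \cdot 3} + 10 \left(-3\right) \left(-4 - 3\right) 10\right)^{2} = \left(\frac{1}{4} \cdot \frac{1}{3} + 10 \left(-3\right) \left(-7\right) 10\right)^{2} = \left(\frac{1}{12} + 210 \cdot 10\right)^{2} = \left(\frac{1}{12} + 2100\right)^{2} = \left(\frac{25201}{12}\right)^{2} = \frac{635090401}{144}$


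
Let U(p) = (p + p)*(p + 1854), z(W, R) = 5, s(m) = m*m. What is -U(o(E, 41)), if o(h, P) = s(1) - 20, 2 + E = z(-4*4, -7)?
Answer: 69730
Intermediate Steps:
s(m) = m**2
E = 3 (E = -2 + 5 = 3)
o(h, P) = -19 (o(h, P) = 1**2 - 20 = 1 - 20 = -19)
U(p) = 2*p*(1854 + p) (U(p) = (2*p)*(1854 + p) = 2*p*(1854 + p))
-U(o(E, 41)) = -2*(-19)*(1854 - 19) = -2*(-19)*1835 = -1*(-69730) = 69730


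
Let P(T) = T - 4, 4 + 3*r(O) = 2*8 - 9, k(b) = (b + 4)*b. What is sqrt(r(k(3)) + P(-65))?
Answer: 2*I*sqrt(17) ≈ 8.2462*I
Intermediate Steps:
k(b) = b*(4 + b) (k(b) = (4 + b)*b = b*(4 + b))
r(O) = 1 (r(O) = -4/3 + (2*8 - 9)/3 = -4/3 + (16 - 9)/3 = -4/3 + (1/3)*7 = -4/3 + 7/3 = 1)
P(T) = -4 + T
sqrt(r(k(3)) + P(-65)) = sqrt(1 + (-4 - 65)) = sqrt(1 - 69) = sqrt(-68) = 2*I*sqrt(17)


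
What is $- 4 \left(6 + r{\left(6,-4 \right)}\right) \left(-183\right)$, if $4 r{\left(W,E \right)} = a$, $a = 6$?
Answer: $5490$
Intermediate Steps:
$r{\left(W,E \right)} = \frac{3}{2}$ ($r{\left(W,E \right)} = \frac{1}{4} \cdot 6 = \frac{3}{2}$)
$- 4 \left(6 + r{\left(6,-4 \right)}\right) \left(-183\right) = - 4 \left(6 + \frac{3}{2}\right) \left(-183\right) = \left(-4\right) \frac{15}{2} \left(-183\right) = \left(-30\right) \left(-183\right) = 5490$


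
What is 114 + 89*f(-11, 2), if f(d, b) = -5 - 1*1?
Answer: -420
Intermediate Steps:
f(d, b) = -6 (f(d, b) = -5 - 1 = -6)
114 + 89*f(-11, 2) = 114 + 89*(-6) = 114 - 534 = -420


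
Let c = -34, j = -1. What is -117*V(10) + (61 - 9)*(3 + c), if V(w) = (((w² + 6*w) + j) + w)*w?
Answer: -199342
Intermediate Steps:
V(w) = w*(-1 + w² + 7*w) (V(w) = (((w² + 6*w) - 1) + w)*w = ((-1 + w² + 6*w) + w)*w = (-1 + w² + 7*w)*w = w*(-1 + w² + 7*w))
-117*V(10) + (61 - 9)*(3 + c) = -1170*(-1 + 10² + 7*10) + (61 - 9)*(3 - 34) = -1170*(-1 + 100 + 70) + 52*(-31) = -1170*169 - 1612 = -117*1690 - 1612 = -197730 - 1612 = -199342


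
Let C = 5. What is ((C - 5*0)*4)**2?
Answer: 400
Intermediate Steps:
((C - 5*0)*4)**2 = ((5 - 5*0)*4)**2 = ((5 + 0)*4)**2 = (5*4)**2 = 20**2 = 400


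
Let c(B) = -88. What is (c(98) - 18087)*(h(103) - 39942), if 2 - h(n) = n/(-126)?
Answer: 91462724975/126 ≈ 7.2589e+8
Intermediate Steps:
h(n) = 2 + n/126 (h(n) = 2 - n/(-126) = 2 - n*(-1)/126 = 2 - (-1)*n/126 = 2 + n/126)
(c(98) - 18087)*(h(103) - 39942) = (-88 - 18087)*((2 + (1/126)*103) - 39942) = -18175*((2 + 103/126) - 39942) = -18175*(355/126 - 39942) = -18175*(-5032337/126) = 91462724975/126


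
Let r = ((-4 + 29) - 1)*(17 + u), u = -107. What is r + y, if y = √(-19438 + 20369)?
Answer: -2160 + 7*√19 ≈ -2129.5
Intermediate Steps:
y = 7*√19 (y = √931 = 7*√19 ≈ 30.512)
r = -2160 (r = ((-4 + 29) - 1)*(17 - 107) = (25 - 1)*(-90) = 24*(-90) = -2160)
r + y = -2160 + 7*√19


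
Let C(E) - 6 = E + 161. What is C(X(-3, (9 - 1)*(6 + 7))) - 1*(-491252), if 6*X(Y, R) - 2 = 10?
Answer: 491421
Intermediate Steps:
X(Y, R) = 2 (X(Y, R) = 1/3 + (1/6)*10 = 1/3 + 5/3 = 2)
C(E) = 167 + E (C(E) = 6 + (E + 161) = 6 + (161 + E) = 167 + E)
C(X(-3, (9 - 1)*(6 + 7))) - 1*(-491252) = (167 + 2) - 1*(-491252) = 169 + 491252 = 491421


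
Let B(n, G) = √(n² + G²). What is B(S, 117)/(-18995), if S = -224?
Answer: -√63865/18995 ≈ -0.013304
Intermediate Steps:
B(n, G) = √(G² + n²)
B(S, 117)/(-18995) = √(117² + (-224)²)/(-18995) = √(13689 + 50176)*(-1/18995) = √63865*(-1/18995) = -√63865/18995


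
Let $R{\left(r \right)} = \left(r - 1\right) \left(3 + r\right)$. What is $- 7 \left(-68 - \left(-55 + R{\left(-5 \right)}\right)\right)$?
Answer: $175$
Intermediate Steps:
$R{\left(r \right)} = \left(-1 + r\right) \left(3 + r\right)$
$- 7 \left(-68 - \left(-55 + R{\left(-5 \right)}\right)\right) = - 7 \left(-68 - \left(-33 - 10\right)\right) = - 7 \left(-68 + \left(55 - \left(-3 + 25 - 10\right)\right)\right) = - 7 \left(-68 + \left(55 - 12\right)\right) = - 7 \left(-68 + 43\right) = \left(-7\right) \left(-25\right) = 175$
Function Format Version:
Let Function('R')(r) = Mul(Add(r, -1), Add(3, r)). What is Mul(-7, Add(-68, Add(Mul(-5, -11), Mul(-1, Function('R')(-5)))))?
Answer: 175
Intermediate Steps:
Function('R')(r) = Mul(Add(-1, r), Add(3, r))
Mul(-7, Add(-68, Add(Mul(-5, -11), Mul(-1, Function('R')(-5))))) = Mul(-7, Add(-68, Add(Mul(-5, -11), Mul(-1, Add(-3, Pow(-5, 2), Mul(2, -5)))))) = Mul(-7, Add(-68, Add(55, Mul(-1, Add(-3, 25, -10))))) = Mul(-7, Add(-68, Add(55, Mul(-1, 12)))) = Mul(-7, Add(-68, Add(55, -12))) = Mul(-7, Add(-68, 43)) = Mul(-7, -25) = 175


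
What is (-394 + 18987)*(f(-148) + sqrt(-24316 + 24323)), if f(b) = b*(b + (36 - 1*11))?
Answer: 338466972 + 18593*sqrt(7) ≈ 3.3852e+8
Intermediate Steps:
f(b) = b*(25 + b) (f(b) = b*(b + (36 - 11)) = b*(b + 25) = b*(25 + b))
(-394 + 18987)*(f(-148) + sqrt(-24316 + 24323)) = (-394 + 18987)*(-148*(25 - 148) + sqrt(-24316 + 24323)) = 18593*(-148*(-123) + sqrt(7)) = 18593*(18204 + sqrt(7)) = 338466972 + 18593*sqrt(7)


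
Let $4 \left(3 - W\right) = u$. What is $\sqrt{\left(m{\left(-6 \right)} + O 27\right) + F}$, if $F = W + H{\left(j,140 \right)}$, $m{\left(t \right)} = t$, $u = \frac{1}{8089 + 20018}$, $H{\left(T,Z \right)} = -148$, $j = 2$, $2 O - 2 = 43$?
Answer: $\frac{\sqrt{17809213207}}{6246} \approx 21.366$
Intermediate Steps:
$O = \frac{45}{2}$ ($O = 1 + \frac{1}{2} \cdot 43 = 1 + \frac{43}{2} = \frac{45}{2} \approx 22.5$)
$u = \frac{1}{28107} \approx 3.5578 \cdot 10^{-5}$
$W = \frac{337283}{112428}$ ($W = 3 - \frac{1}{112428} = \frac{337283}{112428} \approx 3.0$)
$F = - \frac{16302061}{112428}$ ($F = \frac{337283}{112428} - 148 = - \frac{16302061}{112428} \approx -145.0$)
$\sqrt{\left(m{\left(-6 \right)} + O 27\right) + F} = \sqrt{\left(-6 + \frac{45}{2} \cdot 27\right) - \frac{16302061}{112428}} = \sqrt{\left(-6 + \frac{1215}{2}\right) - \frac{16302061}{112428}} = \sqrt{\frac{1203}{2} - \frac{16302061}{112428}} = \sqrt{\frac{51323381}{112428}} = \frac{\sqrt{17809213207}}{6246}$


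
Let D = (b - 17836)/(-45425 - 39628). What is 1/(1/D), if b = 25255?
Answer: -2473/28351 ≈ -0.087228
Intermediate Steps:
D = -2473/28351 (D = (25255 - 17836)/(-45425 - 39628) = 7419/(-85053) = 7419*(-1/85053) = -2473/28351 ≈ -0.087228)
1/(1/D) = 1/(1/(-2473/28351)) = 1/(-28351/2473) = -2473/28351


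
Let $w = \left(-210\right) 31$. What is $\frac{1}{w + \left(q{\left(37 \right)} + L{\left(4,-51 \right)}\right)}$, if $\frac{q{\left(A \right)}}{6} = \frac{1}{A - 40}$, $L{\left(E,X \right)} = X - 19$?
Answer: $- \frac{1}{6582} \approx -0.00015193$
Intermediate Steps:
$L{\left(E,X \right)} = -19 + X$
$q{\left(A \right)} = \frac{6}{-40 + A}$ ($q{\left(A \right)} = \frac{6}{A - 40} = \frac{6}{-40 + A}$)
$w = -6510$
$\frac{1}{w + \left(q{\left(37 \right)} + L{\left(4,-51 \right)}\right)} = \frac{1}{-6510 + \left(\frac{6}{-40 + 37} - 70\right)} = \frac{1}{-6510 - \left(70 - \frac{6}{-3}\right)} = \frac{1}{-6510 + \left(6 \left(- \frac{1}{3}\right) - 70\right)} = \frac{1}{-6510 - 72} = \frac{1}{-6582} = - \frac{1}{6582}$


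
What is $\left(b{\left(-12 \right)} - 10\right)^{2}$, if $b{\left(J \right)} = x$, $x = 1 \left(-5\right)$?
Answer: $225$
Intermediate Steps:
$x = -5$
$b{\left(J \right)} = -5$
$\left(b{\left(-12 \right)} - 10\right)^{2} = \left(-5 - 10\right)^{2} = \left(-15\right)^{2} = 225$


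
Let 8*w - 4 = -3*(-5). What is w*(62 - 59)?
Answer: 57/8 ≈ 7.1250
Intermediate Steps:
w = 19/8 (w = 1/2 + (-3*(-5))/8 = 1/2 + (1/8)*15 = 1/2 + 15/8 = 19/8 ≈ 2.3750)
w*(62 - 59) = 19*(62 - 59)/8 = (19/8)*3 = 57/8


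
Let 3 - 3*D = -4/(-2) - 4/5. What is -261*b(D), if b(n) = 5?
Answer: -1305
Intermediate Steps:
D = 3/5 (D = 1 - (-4/(-2) - 4/5)/3 = 1 - (-4*(-1/2) - 4*1/5)/3 = 1 - (2 - 4/5)/3 = 1 - 1/3*6/5 = 1 - 2/5 = 3/5 ≈ 0.60000)
-261*b(D) = -261*5 = -1305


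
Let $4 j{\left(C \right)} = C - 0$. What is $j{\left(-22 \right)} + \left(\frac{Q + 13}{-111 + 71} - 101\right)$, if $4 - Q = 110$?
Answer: $- \frac{4167}{40} \approx -104.18$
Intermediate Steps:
$Q = -106$ ($Q = 4 - 110 = -106$)
$j{\left(C \right)} = \frac{C}{4}$ ($j{\left(C \right)} = \frac{C - 0}{4} = \frac{C + 0}{4} = \frac{C}{4}$)
$j{\left(-22 \right)} + \left(\frac{Q + 13}{-111 + 71} - 101\right) = \frac{1}{4} \left(-22\right) - \left(101 - \frac{-106 + 13}{-111 + 71}\right) = - \frac{11}{2} - \left(101 + \frac{93}{-40}\right) = - \frac{11}{2} - \frac{3947}{40} = - \frac{4167}{40}$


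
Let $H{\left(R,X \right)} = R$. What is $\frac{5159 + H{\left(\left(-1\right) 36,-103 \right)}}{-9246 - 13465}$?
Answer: $- \frac{5123}{22711} \approx -0.22557$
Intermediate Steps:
$\frac{5159 + H{\left(\left(-1\right) 36,-103 \right)}}{-9246 - 13465} = \frac{5159 - 36}{-9246 - 13465} = \frac{5159 - 36}{-22711} = 5123 \left(- \frac{1}{22711}\right) = - \frac{5123}{22711}$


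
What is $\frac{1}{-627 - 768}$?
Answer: $- \frac{1}{1395} \approx -0.00071685$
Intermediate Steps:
$\frac{1}{-627 - 768} = \frac{1}{-1395} = - \frac{1}{1395}$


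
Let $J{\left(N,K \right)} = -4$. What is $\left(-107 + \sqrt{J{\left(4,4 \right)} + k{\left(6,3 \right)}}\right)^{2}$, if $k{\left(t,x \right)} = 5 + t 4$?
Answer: $10404$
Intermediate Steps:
$k{\left(t,x \right)} = 5 + 4 t$
$\left(-107 + \sqrt{J{\left(4,4 \right)} + k{\left(6,3 \right)}}\right)^{2} = \left(-107 + \sqrt{-4 + \left(5 + 4 \cdot 6\right)}\right)^{2} = \left(-107 + \sqrt{-4 + \left(5 + 24\right)}\right)^{2} = \left(-107 + \sqrt{-4 + 29}\right)^{2} = \left(-107 + \sqrt{25}\right)^{2} = \left(-107 + 5\right)^{2} = \left(-102\right)^{2} = 10404$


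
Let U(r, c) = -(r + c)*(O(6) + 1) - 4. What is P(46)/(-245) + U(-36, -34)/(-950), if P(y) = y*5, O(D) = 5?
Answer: -32042/23275 ≈ -1.3767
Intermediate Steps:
P(y) = 5*y
U(r, c) = -4 - 6*c - 6*r (U(r, c) = -(r + c)*(5 + 1) - 4 = -(c + r)*6 - 4 = -(6*c + 6*r) - 4 = (-6*c - 6*r) - 4 = -4 - 6*c - 6*r)
P(46)/(-245) + U(-36, -34)/(-950) = (5*46)/(-245) + (-4 - 6*(-34) - 6*(-36))/(-950) = 230*(-1/245) + (-4 + 204 + 216)*(-1/950) = -46/49 + 416*(-1/950) = -46/49 - 208/475 = -32042/23275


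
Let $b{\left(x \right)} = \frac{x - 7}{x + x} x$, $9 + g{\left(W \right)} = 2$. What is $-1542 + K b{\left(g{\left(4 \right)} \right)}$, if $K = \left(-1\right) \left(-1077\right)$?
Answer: $-9081$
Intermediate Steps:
$K = 1077$
$g{\left(W \right)} = -7$ ($g{\left(W \right)} = -9 + 2 = -7$)
$b{\left(x \right)} = - \frac{7}{2} + \frac{x}{2}$ ($b{\left(x \right)} = \frac{-7 + x}{2 x} x = - \frac{7}{2} + \frac{x}{2}$)
$-1542 + K b{\left(g{\left(4 \right)} \right)} = -1542 + 1077 \left(- \frac{7}{2} + \frac{1}{2} \left(-7\right)\right) = -1542 + 1077 \left(- \frac{7}{2} - \frac{7}{2}\right) = -1542 + 1077 \left(-7\right) = -1542 - 7539 = -9081$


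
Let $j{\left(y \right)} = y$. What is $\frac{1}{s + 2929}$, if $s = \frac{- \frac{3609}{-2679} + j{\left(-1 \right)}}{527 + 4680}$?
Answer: $\frac{4649851}{13619413889} \approx 0.00034141$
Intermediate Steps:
$s = \frac{310}{4649851}$ ($s = \frac{- \frac{3609}{-2679} - 1}{527 + 4680} = \frac{\left(-3609\right) \left(- \frac{1}{2679}\right) - 1}{5207} = \left(\frac{1203}{893} - 1\right) \frac{1}{5207} = \frac{310}{893} \cdot \frac{1}{5207} = \frac{310}{4649851} \approx 6.6669 \cdot 10^{-5}$)
$\frac{1}{s + 2929} = \frac{1}{\frac{310}{4649851} + 2929} = \frac{1}{\frac{13619413889}{4649851}} = \frac{4649851}{13619413889}$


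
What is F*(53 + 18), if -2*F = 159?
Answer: -11289/2 ≈ -5644.5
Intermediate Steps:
F = -159/2 (F = -1/2*159 = -159/2 ≈ -79.500)
F*(53 + 18) = -159*(53 + 18)/2 = -159/2*71 = -11289/2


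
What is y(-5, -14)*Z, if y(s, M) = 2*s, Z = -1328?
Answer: 13280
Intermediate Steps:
y(-5, -14)*Z = (2*(-5))*(-1328) = -10*(-1328) = 13280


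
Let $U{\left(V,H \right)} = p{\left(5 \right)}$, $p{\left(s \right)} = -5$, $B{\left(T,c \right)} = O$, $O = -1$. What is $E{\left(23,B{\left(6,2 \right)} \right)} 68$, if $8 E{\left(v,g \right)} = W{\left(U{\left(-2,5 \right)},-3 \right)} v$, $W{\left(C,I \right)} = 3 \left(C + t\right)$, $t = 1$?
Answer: $-2346$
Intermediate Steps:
$B{\left(T,c \right)} = -1$
$U{\left(V,H \right)} = -5$
$W{\left(C,I \right)} = 3 + 3 C$ ($W{\left(C,I \right)} = 3 \left(C + 1\right) = 3 \left(1 + C\right) = 3 + 3 C$)
$E{\left(v,g \right)} = - \frac{3 v}{2}$ ($E{\left(v,g \right)} = \frac{\left(3 + 3 \left(-5\right)\right) v}{8} = \frac{\left(3 - 15\right) v}{8} = \frac{\left(-12\right) v}{8} = - \frac{3 v}{2}$)
$E{\left(23,B{\left(6,2 \right)} \right)} 68 = \left(- \frac{3}{2}\right) 23 \cdot 68 = \left(- \frac{69}{2}\right) 68 = -2346$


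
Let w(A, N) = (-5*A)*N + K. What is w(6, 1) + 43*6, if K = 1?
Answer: 229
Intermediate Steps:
w(A, N) = 1 - 5*A*N (w(A, N) = (-5*A)*N + 1 = -5*A*N + 1 = 1 - 5*A*N)
w(6, 1) + 43*6 = (1 - 5*6*1) + 43*6 = (1 - 30) + 258 = -29 + 258 = 229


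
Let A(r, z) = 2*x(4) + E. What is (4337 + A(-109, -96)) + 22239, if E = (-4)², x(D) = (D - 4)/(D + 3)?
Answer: 26592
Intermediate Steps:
x(D) = (-4 + D)/(3 + D)
E = 16
A(r, z) = 16 (A(r, z) = 2*((-4 + 4)/(3 + 4)) + 16 = 2*(0/7) + 16 = 2*((⅐)*0) + 16 = 2*0 + 16 = 0 + 16 = 16)
(4337 + A(-109, -96)) + 22239 = (4337 + 16) + 22239 = 4353 + 22239 = 26592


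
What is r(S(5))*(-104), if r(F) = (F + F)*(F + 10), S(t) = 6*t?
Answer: -249600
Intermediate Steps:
r(F) = 2*F*(10 + F) (r(F) = (2*F)*(10 + F) = 2*F*(10 + F))
r(S(5))*(-104) = (2*(6*5)*(10 + 6*5))*(-104) = (2*30*(10 + 30))*(-104) = (2*30*40)*(-104) = 2400*(-104) = -249600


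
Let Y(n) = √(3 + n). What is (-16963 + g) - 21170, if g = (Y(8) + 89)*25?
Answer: -35908 + 25*√11 ≈ -35825.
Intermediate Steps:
g = 2225 + 25*√11 (g = (√(3 + 8) + 89)*25 = (√11 + 89)*25 = (89 + √11)*25 = 2225 + 25*√11 ≈ 2307.9)
(-16963 + g) - 21170 = (-16963 + (2225 + 25*√11)) - 21170 = (-14738 + 25*√11) - 21170 = -35908 + 25*√11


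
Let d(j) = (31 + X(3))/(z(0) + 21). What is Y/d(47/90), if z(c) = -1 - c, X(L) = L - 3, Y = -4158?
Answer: -83160/31 ≈ -2682.6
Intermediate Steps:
X(L) = -3 + L
d(j) = 31/20 (d(j) = (31 + (-3 + 3))/((-1 - 1*0) + 21) = (31 + 0)/((-1 + 0) + 21) = 31/(-1 + 21) = 31/20)
Y/d(47/90) = -4158/31/20 = -4158*20/31 = -83160/31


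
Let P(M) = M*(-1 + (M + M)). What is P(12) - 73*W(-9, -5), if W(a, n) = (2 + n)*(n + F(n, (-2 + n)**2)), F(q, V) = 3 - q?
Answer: 933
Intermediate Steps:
W(a, n) = 6 + 3*n (W(a, n) = (2 + n)*(n + (3 - n)) = (2 + n)*3 = 6 + 3*n)
P(M) = M*(-1 + 2*M)
P(12) - 73*W(-9, -5) = 12*(-1 + 2*12) - 73*(6 + 3*(-5)) = 12*(-1 + 24) - 73*(6 - 15) = 12*23 - 73*(-9) = 276 + 657 = 933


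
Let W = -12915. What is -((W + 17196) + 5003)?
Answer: -9284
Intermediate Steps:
-((W + 17196) + 5003) = -((-12915 + 17196) + 5003) = -(4281 + 5003) = -1*9284 = -9284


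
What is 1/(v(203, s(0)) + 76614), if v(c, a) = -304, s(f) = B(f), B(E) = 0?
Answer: 1/76310 ≈ 1.3104e-5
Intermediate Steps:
s(f) = 0
1/(v(203, s(0)) + 76614) = 1/(-304 + 76614) = 1/76310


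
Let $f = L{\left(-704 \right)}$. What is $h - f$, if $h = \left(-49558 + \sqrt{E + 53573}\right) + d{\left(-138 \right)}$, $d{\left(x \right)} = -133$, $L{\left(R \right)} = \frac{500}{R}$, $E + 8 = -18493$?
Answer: $- \frac{8745491}{176} + 16 \sqrt{137} \approx -49503.0$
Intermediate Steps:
$E = -18501$ ($E = -8 - 18493 = -18501$)
$f = - \frac{125}{176}$ ($f = \frac{500}{-704} = 500 \left(- \frac{1}{704}\right) = - \frac{125}{176} \approx -0.71023$)
$h = -49691 + 16 \sqrt{137}$ ($h = \left(-49558 + \sqrt{-18501 + 53573}\right) - 133 = \left(-49558 + \sqrt{35072}\right) - 133 = \left(-49558 + 16 \sqrt{137}\right) - 133 = -49691 + 16 \sqrt{137} \approx -49504.0$)
$h - f = \left(-49691 + 16 \sqrt{137}\right) - - \frac{125}{176} = \left(-49691 + 16 \sqrt{137}\right) + \frac{125}{176} = - \frac{8745491}{176} + 16 \sqrt{137}$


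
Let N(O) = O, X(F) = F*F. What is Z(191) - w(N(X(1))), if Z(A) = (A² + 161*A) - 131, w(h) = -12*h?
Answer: 67113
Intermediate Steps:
X(F) = F²
Z(A) = -131 + A² + 161*A
Z(191) - w(N(X(1))) = (-131 + 191² + 161*191) - (-12)*1² = (-131 + 36481 + 30751) - (-12) = 67101 - 1*(-12) = 67101 + 12 = 67113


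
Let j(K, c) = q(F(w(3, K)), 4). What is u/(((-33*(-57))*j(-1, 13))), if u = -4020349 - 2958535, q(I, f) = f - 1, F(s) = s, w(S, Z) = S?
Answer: -634444/513 ≈ -1236.7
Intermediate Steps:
q(I, f) = -1 + f
j(K, c) = 3 (j(K, c) = -1 + 4 = 3)
u = -6978884
u/(((-33*(-57))*j(-1, 13))) = -6978884/(-33*(-57)*3) = -6978884/(1881*3) = -6978884/5643 = -6978884*1/5643 = -634444/513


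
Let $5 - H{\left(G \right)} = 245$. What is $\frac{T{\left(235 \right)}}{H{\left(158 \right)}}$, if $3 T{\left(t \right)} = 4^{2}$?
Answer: $- \frac{1}{45} \approx -0.022222$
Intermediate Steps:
$H{\left(G \right)} = -240$ ($H{\left(G \right)} = 5 - 245 = -240$)
$T{\left(t \right)} = \frac{16}{3}$ ($T{\left(t \right)} = \frac{4^{2}}{3} = \frac{1}{3} \cdot 16 = \frac{16}{3}$)
$\frac{T{\left(235 \right)}}{H{\left(158 \right)}} = \frac{16}{3 \left(-240\right)} = \frac{16}{3} \left(- \frac{1}{240}\right) = - \frac{1}{45}$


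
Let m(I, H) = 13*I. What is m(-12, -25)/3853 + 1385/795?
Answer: 1042477/612627 ≈ 1.7017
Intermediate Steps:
m(-12, -25)/3853 + 1385/795 = (13*(-12))/3853 + 1385/795 = -156*1/3853 + 1385*(1/795) = -156/3853 + 277/159 = 1042477/612627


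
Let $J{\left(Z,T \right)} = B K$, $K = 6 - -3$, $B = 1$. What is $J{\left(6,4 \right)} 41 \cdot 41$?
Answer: $15129$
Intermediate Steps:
$K = 9$ ($K = 6 + 3 = 9$)
$J{\left(Z,T \right)} = 9$ ($J{\left(Z,T \right)} = 1 \cdot 9 = 9$)
$J{\left(6,4 \right)} 41 \cdot 41 = 9 \cdot 41 \cdot 41 = 369 \cdot 41 = 15129$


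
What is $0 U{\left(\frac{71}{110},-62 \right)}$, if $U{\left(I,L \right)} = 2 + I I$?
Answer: $0$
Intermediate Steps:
$U{\left(I,L \right)} = 2 + I^{2}$
$0 U{\left(\frac{71}{110},-62 \right)} = 0 \left(2 + \left(\frac{71}{110}\right)^{2}\right) = 0 \left(2 + \frac{5041}{12100}\right) = 0 \cdot \frac{29241}{12100} = 0$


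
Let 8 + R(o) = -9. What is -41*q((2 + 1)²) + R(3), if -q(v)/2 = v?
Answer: 721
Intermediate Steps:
q(v) = -2*v
R(o) = -17 (R(o) = -8 - 9 = -17)
-41*q((2 + 1)²) + R(3) = -(-82)*(2 + 1)² - 17 = -(-82)*3² - 17 = -(-82)*9 - 17 = -41*(-18) - 17 = 738 - 17 = 721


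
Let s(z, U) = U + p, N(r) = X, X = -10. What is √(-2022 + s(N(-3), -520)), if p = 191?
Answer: I*√2351 ≈ 48.487*I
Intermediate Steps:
N(r) = -10
s(z, U) = 191 + U (s(z, U) = U + 191 = 191 + U)
√(-2022 + s(N(-3), -520)) = √(-2022 + (191 - 520)) = √(-2022 - 329) = √(-2351) = I*√2351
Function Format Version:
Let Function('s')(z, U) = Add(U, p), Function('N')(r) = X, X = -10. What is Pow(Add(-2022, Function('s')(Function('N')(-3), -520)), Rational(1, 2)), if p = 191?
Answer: Mul(I, Pow(2351, Rational(1, 2))) ≈ Mul(48.487, I)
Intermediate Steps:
Function('N')(r) = -10
Function('s')(z, U) = Add(191, U) (Function('s')(z, U) = Add(U, 191) = Add(191, U))
Pow(Add(-2022, Function('s')(Function('N')(-3), -520)), Rational(1, 2)) = Pow(Add(-2022, Add(191, -520)), Rational(1, 2)) = Pow(Add(-2022, -329), Rational(1, 2)) = Pow(-2351, Rational(1, 2)) = Mul(I, Pow(2351, Rational(1, 2)))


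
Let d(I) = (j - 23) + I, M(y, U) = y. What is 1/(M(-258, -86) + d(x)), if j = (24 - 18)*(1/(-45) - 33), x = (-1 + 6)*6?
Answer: -15/6737 ≈ -0.0022265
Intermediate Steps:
x = 30 (x = 5*6 = 30)
j = -2972/15 (j = 6*(-1/45 - 33) = 6*(-1486/45) = -2972/15 ≈ -198.13)
d(I) = -3317/15 + I (d(I) = (-2972/15 - 23) + I = -3317/15 + I)
1/(M(-258, -86) + d(x)) = 1/(-258 + (-3317/15 + 30)) = 1/(-258 - 2867/15) = 1/(-6737/15) = -15/6737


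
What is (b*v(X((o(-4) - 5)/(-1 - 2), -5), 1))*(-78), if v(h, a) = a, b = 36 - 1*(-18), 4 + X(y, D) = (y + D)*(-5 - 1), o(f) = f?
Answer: -4212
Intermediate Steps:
X(y, D) = -4 - 6*D - 6*y (X(y, D) = -4 + (y + D)*(-5 - 1) = -4 + (D + y)*(-6) = -4 + (-6*D - 6*y) = -4 - 6*D - 6*y)
b = 54 (b = 36 + 18 = 54)
(b*v(X((o(-4) - 5)/(-1 - 2), -5), 1))*(-78) = (54*1)*(-78) = 54*(-78) = -4212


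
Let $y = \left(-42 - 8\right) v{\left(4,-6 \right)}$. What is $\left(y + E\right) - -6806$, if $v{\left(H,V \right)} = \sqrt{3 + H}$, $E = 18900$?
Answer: $25706 - 50 \sqrt{7} \approx 25574.0$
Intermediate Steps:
$y = - 50 \sqrt{7}$ ($y = \left(-42 - 8\right) \sqrt{3 + 4} = - 50 \sqrt{7} \approx -132.29$)
$\left(y + E\right) - -6806 = \left(- 50 \sqrt{7} + 18900\right) - -6806 = \left(18900 - 50 \sqrt{7}\right) + 6806 = 25706 - 50 \sqrt{7}$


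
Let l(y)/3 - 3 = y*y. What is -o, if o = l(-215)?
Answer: -138684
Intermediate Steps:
l(y) = 9 + 3*y² (l(y) = 9 + 3*(y*y) = 9 + 3*y²)
o = 138684 (o = 9 + 3*(-215)² = 9 + 3*46225 = 9 + 138675 = 138684)
-o = -1*138684 = -138684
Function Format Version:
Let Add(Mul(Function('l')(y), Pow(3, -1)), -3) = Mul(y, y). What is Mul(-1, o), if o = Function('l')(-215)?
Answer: -138684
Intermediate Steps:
Function('l')(y) = Add(9, Mul(3, Pow(y, 2))) (Function('l')(y) = Add(9, Mul(3, Mul(y, y))) = Add(9, Mul(3, Pow(y, 2))))
o = 138684 (o = Add(9, Mul(3, Pow(-215, 2))) = Add(9, Mul(3, 46225)) = Add(9, 138675) = 138684)
Mul(-1, o) = Mul(-1, 138684) = -138684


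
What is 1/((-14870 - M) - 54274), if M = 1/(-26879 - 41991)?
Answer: -68870/4761947279 ≈ -1.4463e-5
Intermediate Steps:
M = -1/68870 (M = 1/(-68870) = -1/68870 ≈ -1.4520e-5)
1/((-14870 - M) - 54274) = 1/((-14870 - 1*(-1/68870)) - 54274) = 1/((-14870 + 1/68870) - 54274) = 1/(-1024096899/68870 - 54274) = 1/(-4761947279/68870) = -68870/4761947279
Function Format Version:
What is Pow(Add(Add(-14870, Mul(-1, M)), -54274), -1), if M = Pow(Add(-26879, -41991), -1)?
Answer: Rational(-68870, 4761947279) ≈ -1.4463e-5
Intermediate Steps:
M = Rational(-1, 68870) (M = Pow(-68870, -1) = Rational(-1, 68870) ≈ -1.4520e-5)
Pow(Add(Add(-14870, Mul(-1, M)), -54274), -1) = Pow(Add(Add(-14870, Mul(-1, Rational(-1, 68870))), -54274), -1) = Pow(Add(Add(-14870, Rational(1, 68870)), -54274), -1) = Pow(Add(Rational(-1024096899, 68870), -54274), -1) = Pow(Rational(-4761947279, 68870), -1) = Rational(-68870, 4761947279)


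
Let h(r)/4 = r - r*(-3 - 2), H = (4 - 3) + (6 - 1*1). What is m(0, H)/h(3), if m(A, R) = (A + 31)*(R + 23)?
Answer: 899/72 ≈ 12.486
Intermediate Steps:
H = 6 (H = 1 + (6 - 1) = 1 + 5 = 6)
m(A, R) = (23 + R)*(31 + A) (m(A, R) = (31 + A)*(23 + R) = (23 + R)*(31 + A))
h(r) = 24*r (h(r) = 4*(r - r*(-3 - 2)) = 4*(r - r*(-5)) = 4*(r - (-5)*r) = 4*(r + 5*r) = 4*(6*r) = 24*r)
m(0, H)/h(3) = (713 + 23*0 + 31*6 + 0*6)/((24*3)) = (713 + 0 + 186 + 0)/72 = 899*(1/72) = 899/72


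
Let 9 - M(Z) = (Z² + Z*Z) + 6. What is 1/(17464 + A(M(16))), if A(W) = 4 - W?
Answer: 1/17977 ≈ 5.5627e-5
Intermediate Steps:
M(Z) = 3 - 2*Z² (M(Z) = 9 - ((Z² + Z*Z) + 6) = 9 - ((Z² + Z²) + 6) = 9 - (2*Z² + 6) = 9 - (6 + 2*Z²) = 9 + (-6 - 2*Z²) = 3 - 2*Z²)
1/(17464 + A(M(16))) = 1/(17464 + (4 - (3 - 2*16²))) = 1/(17464 + (4 - (3 - 2*256))) = 1/(17464 + (4 - (3 - 512))) = 1/(17464 + (4 - 1*(-509))) = 1/(17464 + (4 + 509)) = 1/(17464 + 513) = 1/17977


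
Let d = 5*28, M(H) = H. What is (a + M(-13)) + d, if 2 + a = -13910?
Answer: -13785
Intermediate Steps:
a = -13912 (a = -2 - 13910 = -13912)
d = 140
(a + M(-13)) + d = (-13912 - 13) + 140 = -13925 + 140 = -13785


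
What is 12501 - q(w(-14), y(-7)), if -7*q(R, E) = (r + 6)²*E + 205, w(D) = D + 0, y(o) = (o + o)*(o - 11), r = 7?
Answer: 130300/7 ≈ 18614.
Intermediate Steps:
y(o) = 2*o*(-11 + o) (y(o) = (2*o)*(-11 + o) = 2*o*(-11 + o))
w(D) = D
q(R, E) = -205/7 - 169*E/7 (q(R, E) = -((7 + 6)²*E + 205)/7 = -(13²*E + 205)/7 = -(169*E + 205)/7 = -(205 + 169*E)/7 = -205/7 - 169*E/7)
12501 - q(w(-14), y(-7)) = 12501 - (-205/7 - 338*(-7)*(-11 - 7)/7) = 12501 - (-205/7 - 338*(-7)*(-18)/7) = 12501 - (-205/7 - 169/7*252) = 12501 - (-205/7 - 6084) = 12501 - 1*(-42793/7) = 12501 + 42793/7 = 130300/7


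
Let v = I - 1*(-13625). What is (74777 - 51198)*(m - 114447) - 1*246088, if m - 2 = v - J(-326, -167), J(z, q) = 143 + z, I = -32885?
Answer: -3148561326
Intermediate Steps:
v = -19260 (v = -32885 - 1*(-13625) = -32885 + 13625 = -19260)
m = -19075 (m = 2 + (-19260 - (143 - 326)) = 2 + (-19260 - 1*(-183)) = 2 + (-19260 + 183) = 2 - 19077 = -19075)
(74777 - 51198)*(m - 114447) - 1*246088 = (74777 - 51198)*(-19075 - 114447) - 1*246088 = 23579*(-133522) - 246088 = -3148315238 - 246088 = -3148561326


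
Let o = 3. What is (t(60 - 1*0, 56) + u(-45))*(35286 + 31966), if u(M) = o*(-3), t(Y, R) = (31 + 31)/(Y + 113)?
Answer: -100541740/173 ≈ -5.8117e+5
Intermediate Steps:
t(Y, R) = 62/(113 + Y)
u(M) = -9 (u(M) = 3*(-3) = -9)
(t(60 - 1*0, 56) + u(-45))*(35286 + 31966) = (62/(113 + (60 - 1*0)) - 9)*(35286 + 31966) = (62/(113 + (60 + 0)) - 9)*67252 = (62/(113 + 60) - 9)*67252 = (62/173 - 9)*67252 = -1495/173*67252 = -100541740/173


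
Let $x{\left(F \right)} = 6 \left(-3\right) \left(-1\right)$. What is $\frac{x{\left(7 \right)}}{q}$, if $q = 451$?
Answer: $\frac{18}{451} \approx 0.039911$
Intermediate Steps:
$x{\left(F \right)} = 18$ ($x{\left(F \right)} = \left(-18\right) \left(-1\right) = 18$)
$\frac{x{\left(7 \right)}}{q} = \frac{18}{451}$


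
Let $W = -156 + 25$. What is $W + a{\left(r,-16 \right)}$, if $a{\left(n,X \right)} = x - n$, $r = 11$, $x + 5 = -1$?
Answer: $-148$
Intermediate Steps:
$x = -6$ ($x = -5 - 1 = -6$)
$a{\left(n,X \right)} = -6 - n$
$W = -131$
$W + a{\left(r,-16 \right)} = -131 - 17 = -148$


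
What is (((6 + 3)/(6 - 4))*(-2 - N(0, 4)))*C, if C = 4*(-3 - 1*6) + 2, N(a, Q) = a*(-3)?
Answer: 306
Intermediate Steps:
N(a, Q) = -3*a
C = -34 (C = 4*(-3 - 6) + 2 = 4*(-9) + 2 = -36 + 2 = -34)
(((6 + 3)/(6 - 4))*(-2 - N(0, 4)))*C = (((6 + 3)/(6 - 4))*(-2 - (-3)*0))*(-34) = ((9/2)*(-2 - 1*0))*(-34) = ((9*(½))*(-2 + 0))*(-34) = ((9/2)*(-2))*(-34) = -9*(-34) = 306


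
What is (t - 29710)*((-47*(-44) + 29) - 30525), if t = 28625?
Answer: 30844380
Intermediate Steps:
(t - 29710)*((-47*(-44) + 29) - 30525) = (28625 - 29710)*((-47*(-44) + 29) - 30525) = -1085*((2068 + 29) - 30525) = -1085*(2097 - 30525) = -1085*(-28428) = 30844380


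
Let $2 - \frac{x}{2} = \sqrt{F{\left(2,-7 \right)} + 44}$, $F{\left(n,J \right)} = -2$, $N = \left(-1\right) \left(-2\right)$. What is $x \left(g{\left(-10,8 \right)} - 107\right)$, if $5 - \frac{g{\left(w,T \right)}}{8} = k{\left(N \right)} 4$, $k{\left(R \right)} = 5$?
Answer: $-908 + 454 \sqrt{42} \approx 2034.3$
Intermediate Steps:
$N = 2$
$x = 4 - 2 \sqrt{42}$ ($x = 4 - 2 \sqrt{-2 + 44} = 4 - 2 \sqrt{42} \approx -8.9615$)
$g{\left(w,T \right)} = -120$ ($g{\left(w,T \right)} = 40 - 8 \cdot 5 \cdot 4 = 40 - 160 = -120$)
$x \left(g{\left(-10,8 \right)} - 107\right) = \left(4 - 2 \sqrt{42}\right) \left(-120 - 107\right) = \left(4 - 2 \sqrt{42}\right) \left(-227\right) = -908 + 454 \sqrt{42}$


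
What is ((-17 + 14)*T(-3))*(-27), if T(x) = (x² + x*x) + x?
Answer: 1215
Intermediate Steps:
T(x) = x + 2*x² (T(x) = (x² + x²) + x = 2*x² + x = x + 2*x²)
((-17 + 14)*T(-3))*(-27) = ((-17 + 14)*(-3*(1 + 2*(-3))))*(-27) = -(-9)*(1 - 6)*(-27) = -(-9)*(-5)*(-27) = -3*15*(-27) = -45*(-27) = 1215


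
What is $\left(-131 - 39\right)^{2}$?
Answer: $28900$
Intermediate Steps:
$\left(-131 - 39\right)^{2} = \left(-170\right)^{2} = 28900$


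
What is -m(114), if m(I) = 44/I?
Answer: -22/57 ≈ -0.38596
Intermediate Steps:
-m(114) = -44/114 = -1*22/57 = -22/57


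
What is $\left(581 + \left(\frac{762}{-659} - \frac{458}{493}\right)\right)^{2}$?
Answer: $\frac{35374785684895881}{105551562769} \approx 3.3514 \cdot 10^{5}$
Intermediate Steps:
$\left(581 + \left(\frac{762}{-659} - \frac{458}{493}\right)\right)^{2} = \left(581 + \left(762 \left(- \frac{1}{659}\right) - \frac{458}{493}\right)\right)^{2} = \left(581 - \frac{677488}{324887}\right)^{2} = \left(\frac{188081859}{324887}\right)^{2} = \frac{35374785684895881}{105551562769}$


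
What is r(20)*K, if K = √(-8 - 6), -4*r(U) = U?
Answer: -5*I*√14 ≈ -18.708*I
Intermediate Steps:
r(U) = -U/4
K = I*√14 (K = √(-14) = I*√14 ≈ 3.7417*I)
r(20)*K = (-¼*20)*(I*√14) = -5*I*√14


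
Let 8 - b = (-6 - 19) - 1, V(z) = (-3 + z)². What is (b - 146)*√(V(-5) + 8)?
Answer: -672*√2 ≈ -950.35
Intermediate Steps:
b = 34 (b = 8 - ((-6 - 19) - 1) = 8 - (-25 - 1) = 8 - 1*(-26) = 8 + 26 = 34)
(b - 146)*√(V(-5) + 8) = (34 - 146)*√((-3 - 5)² + 8) = -112*√((-8)² + 8) = -112*√(64 + 8) = -672*√2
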